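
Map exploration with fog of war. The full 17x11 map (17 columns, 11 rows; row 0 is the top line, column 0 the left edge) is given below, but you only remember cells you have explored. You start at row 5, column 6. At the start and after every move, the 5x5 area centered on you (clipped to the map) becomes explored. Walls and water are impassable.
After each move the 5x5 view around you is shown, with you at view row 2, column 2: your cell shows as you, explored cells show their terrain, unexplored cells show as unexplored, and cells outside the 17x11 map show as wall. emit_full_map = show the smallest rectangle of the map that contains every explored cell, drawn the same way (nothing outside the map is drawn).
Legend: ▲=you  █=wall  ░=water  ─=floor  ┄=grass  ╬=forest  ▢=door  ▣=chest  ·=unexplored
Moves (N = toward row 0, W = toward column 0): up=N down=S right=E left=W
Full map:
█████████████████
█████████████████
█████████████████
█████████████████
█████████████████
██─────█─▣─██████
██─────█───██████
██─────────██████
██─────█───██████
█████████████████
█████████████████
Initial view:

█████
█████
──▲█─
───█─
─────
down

█████
───█─
──▲█─
─────
───█─

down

───█─
───█─
──▲──
───█─
█████

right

──█─▣
──█──
──▲──
──█──
█████

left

───█─
───█─
──▲──
───█─
█████

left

────█
────█
──▲──
────█
█████

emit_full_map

·█████·
·█████·
────█─▣
────█──
──▲────
────█──
███████

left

─────
─────
──▲──
─────
█████

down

─────
─────
──▲──
█████
█████

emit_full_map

··█████·
··█████·
─────█─▣
─────█──
────────
──▲──█──
████████
█████···


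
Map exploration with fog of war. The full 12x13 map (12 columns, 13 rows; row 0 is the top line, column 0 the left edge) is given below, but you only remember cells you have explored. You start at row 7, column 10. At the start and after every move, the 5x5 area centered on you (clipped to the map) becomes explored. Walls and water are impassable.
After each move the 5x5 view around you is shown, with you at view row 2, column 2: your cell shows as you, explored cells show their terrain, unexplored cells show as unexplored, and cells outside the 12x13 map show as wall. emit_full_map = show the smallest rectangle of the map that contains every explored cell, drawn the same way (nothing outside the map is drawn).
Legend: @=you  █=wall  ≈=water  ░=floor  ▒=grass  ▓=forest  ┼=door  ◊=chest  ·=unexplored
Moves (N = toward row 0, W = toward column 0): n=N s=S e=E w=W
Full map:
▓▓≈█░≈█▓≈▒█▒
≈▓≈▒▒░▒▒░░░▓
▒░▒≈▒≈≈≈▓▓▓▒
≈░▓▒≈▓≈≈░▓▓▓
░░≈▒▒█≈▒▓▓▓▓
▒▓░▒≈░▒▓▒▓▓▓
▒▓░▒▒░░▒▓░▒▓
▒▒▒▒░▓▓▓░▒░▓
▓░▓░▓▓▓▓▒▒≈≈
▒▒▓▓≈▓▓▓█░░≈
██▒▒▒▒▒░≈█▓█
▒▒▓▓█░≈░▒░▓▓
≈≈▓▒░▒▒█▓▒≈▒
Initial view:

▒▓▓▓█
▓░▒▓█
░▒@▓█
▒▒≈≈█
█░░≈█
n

▓▓▓▓█
▒▓▓▓█
▓░@▓█
░▒░▓█
▒▒≈≈█

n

░▓▓▓█
▓▓▓▓█
▒▓@▓█
▓░▒▓█
░▒░▓█

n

▓▓▓▒█
░▓▓▓█
▓▓@▓█
▒▓▓▓█
▓░▒▓█

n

░░░▓█
▓▓▓▒█
░▓@▓█
▓▓▓▓█
▒▓▓▓█

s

▓▓▓▒█
░▓▓▓█
▓▓@▓█
▒▓▓▓█
▓░▒▓█

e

▓▓▒██
▓▓▓██
▓▓@██
▓▓▓██
░▒▓██

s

▓▓▓██
▓▓▓██
▓▓@██
░▒▓██
▒░▓██

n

▓▓▒██
▓▓▓██
▓▓@██
▓▓▓██
░▒▓██

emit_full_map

░░░▓
▓▓▓▒
░▓▓▓
▓▓▓@
▒▓▓▓
▓░▒▓
░▒░▓
▒▒≈≈
█░░≈

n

░░▓██
▓▓▒██
▓▓@██
▓▓▓██
▓▓▓██

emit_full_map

░░░▓
▓▓▓▒
░▓▓@
▓▓▓▓
▒▓▓▓
▓░▒▓
░▒░▓
▒▒≈≈
█░░≈


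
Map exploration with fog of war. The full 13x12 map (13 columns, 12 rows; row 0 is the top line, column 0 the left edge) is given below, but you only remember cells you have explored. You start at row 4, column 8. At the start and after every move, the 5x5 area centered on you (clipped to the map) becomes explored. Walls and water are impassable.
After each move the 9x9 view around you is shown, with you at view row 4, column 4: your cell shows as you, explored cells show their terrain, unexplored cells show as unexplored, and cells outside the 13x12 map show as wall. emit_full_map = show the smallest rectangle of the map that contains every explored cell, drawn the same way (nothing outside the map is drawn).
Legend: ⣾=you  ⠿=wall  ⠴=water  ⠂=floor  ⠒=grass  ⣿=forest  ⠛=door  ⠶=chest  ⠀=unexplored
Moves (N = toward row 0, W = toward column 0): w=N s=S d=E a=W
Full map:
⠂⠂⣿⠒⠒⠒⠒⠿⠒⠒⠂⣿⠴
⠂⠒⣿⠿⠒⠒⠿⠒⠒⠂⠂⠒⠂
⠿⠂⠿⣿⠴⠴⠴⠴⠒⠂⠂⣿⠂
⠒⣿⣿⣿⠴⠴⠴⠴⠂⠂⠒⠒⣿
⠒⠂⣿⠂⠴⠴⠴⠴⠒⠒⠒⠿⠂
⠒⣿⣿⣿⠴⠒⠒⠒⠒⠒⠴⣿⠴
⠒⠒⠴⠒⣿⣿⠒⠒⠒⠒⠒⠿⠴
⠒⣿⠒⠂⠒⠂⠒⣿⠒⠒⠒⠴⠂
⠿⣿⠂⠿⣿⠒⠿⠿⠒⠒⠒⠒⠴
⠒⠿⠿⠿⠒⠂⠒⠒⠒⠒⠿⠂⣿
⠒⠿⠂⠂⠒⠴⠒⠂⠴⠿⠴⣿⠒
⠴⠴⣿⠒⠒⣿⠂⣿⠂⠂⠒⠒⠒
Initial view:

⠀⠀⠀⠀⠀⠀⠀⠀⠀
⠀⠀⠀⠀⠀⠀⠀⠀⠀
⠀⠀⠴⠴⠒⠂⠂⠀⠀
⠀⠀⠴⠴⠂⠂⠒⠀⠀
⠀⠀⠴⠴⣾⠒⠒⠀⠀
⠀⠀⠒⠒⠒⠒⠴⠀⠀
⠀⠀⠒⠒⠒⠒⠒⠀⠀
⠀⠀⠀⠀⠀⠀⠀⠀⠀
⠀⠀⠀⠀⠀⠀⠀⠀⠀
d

⠀⠀⠀⠀⠀⠀⠀⠀⠿
⠀⠀⠀⠀⠀⠀⠀⠀⠿
⠀⠴⠴⠒⠂⠂⣿⠀⠿
⠀⠴⠴⠂⠂⠒⠒⠀⠿
⠀⠴⠴⠒⣾⠒⠿⠀⠿
⠀⠒⠒⠒⠒⠴⣿⠀⠿
⠀⠒⠒⠒⠒⠒⠿⠀⠿
⠀⠀⠀⠀⠀⠀⠀⠀⠿
⠀⠀⠀⠀⠀⠀⠀⠀⠿

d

⠀⠀⠀⠀⠀⠀⠀⠿⠿
⠀⠀⠀⠀⠀⠀⠀⠿⠿
⠴⠴⠒⠂⠂⣿⠂⠿⠿
⠴⠴⠂⠂⠒⠒⣿⠿⠿
⠴⠴⠒⠒⣾⠿⠂⠿⠿
⠒⠒⠒⠒⠴⣿⠴⠿⠿
⠒⠒⠒⠒⠒⠿⠴⠿⠿
⠀⠀⠀⠀⠀⠀⠀⠿⠿
⠀⠀⠀⠀⠀⠀⠀⠿⠿

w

⠿⠿⠿⠿⠿⠿⠿⠿⠿
⠀⠀⠀⠀⠀⠀⠀⠿⠿
⠀⠀⠒⠂⠂⠒⠂⠿⠿
⠴⠴⠒⠂⠂⣿⠂⠿⠿
⠴⠴⠂⠂⣾⠒⣿⠿⠿
⠴⠴⠒⠒⠒⠿⠂⠿⠿
⠒⠒⠒⠒⠴⣿⠴⠿⠿
⠒⠒⠒⠒⠒⠿⠴⠿⠿
⠀⠀⠀⠀⠀⠀⠀⠿⠿

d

⠿⠿⠿⠿⠿⠿⠿⠿⠿
⠀⠀⠀⠀⠀⠀⠿⠿⠿
⠀⠒⠂⠂⠒⠂⠿⠿⠿
⠴⠒⠂⠂⣿⠂⠿⠿⠿
⠴⠂⠂⠒⣾⣿⠿⠿⠿
⠴⠒⠒⠒⠿⠂⠿⠿⠿
⠒⠒⠒⠴⣿⠴⠿⠿⠿
⠒⠒⠒⠒⠿⠴⠿⠿⠿
⠀⠀⠀⠀⠀⠀⠿⠿⠿

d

⠿⠿⠿⠿⠿⠿⠿⠿⠿
⠀⠀⠀⠀⠀⠿⠿⠿⠿
⠒⠂⠂⠒⠂⠿⠿⠿⠿
⠒⠂⠂⣿⠂⠿⠿⠿⠿
⠂⠂⠒⠒⣾⠿⠿⠿⠿
⠒⠒⠒⠿⠂⠿⠿⠿⠿
⠒⠒⠴⣿⠴⠿⠿⠿⠿
⠒⠒⠒⠿⠴⠿⠿⠿⠿
⠀⠀⠀⠀⠀⠿⠿⠿⠿

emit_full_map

⠀⠀⠒⠂⠂⠒⠂
⠴⠴⠒⠂⠂⣿⠂
⠴⠴⠂⠂⠒⠒⣾
⠴⠴⠒⠒⠒⠿⠂
⠒⠒⠒⠒⠴⣿⠴
⠒⠒⠒⠒⠒⠿⠴

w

⠿⠿⠿⠿⠿⠿⠿⠿⠿
⠿⠿⠿⠿⠿⠿⠿⠿⠿
⠀⠀⠂⣿⠴⠿⠿⠿⠿
⠒⠂⠂⠒⠂⠿⠿⠿⠿
⠒⠂⠂⣿⣾⠿⠿⠿⠿
⠂⠂⠒⠒⣿⠿⠿⠿⠿
⠒⠒⠒⠿⠂⠿⠿⠿⠿
⠒⠒⠴⣿⠴⠿⠿⠿⠿
⠒⠒⠒⠿⠴⠿⠿⠿⠿

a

⠿⠿⠿⠿⠿⠿⠿⠿⠿
⠿⠿⠿⠿⠿⠿⠿⠿⠿
⠀⠀⠒⠂⣿⠴⠿⠿⠿
⠀⠒⠂⠂⠒⠂⠿⠿⠿
⠴⠒⠂⠂⣾⠂⠿⠿⠿
⠴⠂⠂⠒⠒⣿⠿⠿⠿
⠴⠒⠒⠒⠿⠂⠿⠿⠿
⠒⠒⠒⠴⣿⠴⠿⠿⠿
⠒⠒⠒⠒⠿⠴⠿⠿⠿

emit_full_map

⠀⠀⠀⠒⠂⣿⠴
⠀⠀⠒⠂⠂⠒⠂
⠴⠴⠒⠂⠂⣾⠂
⠴⠴⠂⠂⠒⠒⣿
⠴⠴⠒⠒⠒⠿⠂
⠒⠒⠒⠒⠴⣿⠴
⠒⠒⠒⠒⠒⠿⠴


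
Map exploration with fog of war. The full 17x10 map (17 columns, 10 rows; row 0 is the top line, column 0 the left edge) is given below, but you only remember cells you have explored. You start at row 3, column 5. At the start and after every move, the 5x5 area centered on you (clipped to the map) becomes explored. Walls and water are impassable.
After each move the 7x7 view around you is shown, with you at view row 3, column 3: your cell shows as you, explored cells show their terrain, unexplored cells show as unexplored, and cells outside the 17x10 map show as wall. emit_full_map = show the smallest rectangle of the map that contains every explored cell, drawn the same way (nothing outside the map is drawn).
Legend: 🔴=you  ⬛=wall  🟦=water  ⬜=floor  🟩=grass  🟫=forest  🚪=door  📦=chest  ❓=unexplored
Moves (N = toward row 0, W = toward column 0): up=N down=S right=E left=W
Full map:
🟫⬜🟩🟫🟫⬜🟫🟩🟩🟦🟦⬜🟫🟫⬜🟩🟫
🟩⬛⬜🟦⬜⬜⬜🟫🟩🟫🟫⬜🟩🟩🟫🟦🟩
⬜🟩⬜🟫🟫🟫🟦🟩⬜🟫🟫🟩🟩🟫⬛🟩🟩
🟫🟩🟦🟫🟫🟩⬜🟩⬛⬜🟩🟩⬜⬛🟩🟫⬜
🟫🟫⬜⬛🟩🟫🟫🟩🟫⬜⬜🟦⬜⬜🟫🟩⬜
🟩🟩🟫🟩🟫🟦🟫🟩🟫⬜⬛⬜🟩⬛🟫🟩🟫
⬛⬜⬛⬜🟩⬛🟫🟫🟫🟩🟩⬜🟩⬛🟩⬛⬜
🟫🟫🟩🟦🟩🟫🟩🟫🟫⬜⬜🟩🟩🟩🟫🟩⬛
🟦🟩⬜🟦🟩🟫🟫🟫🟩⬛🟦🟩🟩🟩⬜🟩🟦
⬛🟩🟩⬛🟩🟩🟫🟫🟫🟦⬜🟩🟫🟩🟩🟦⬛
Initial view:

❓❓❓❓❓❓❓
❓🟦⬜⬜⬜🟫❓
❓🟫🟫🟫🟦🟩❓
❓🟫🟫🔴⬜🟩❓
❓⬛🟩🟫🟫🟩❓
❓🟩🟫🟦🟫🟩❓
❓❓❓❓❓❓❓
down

❓🟦⬜⬜⬜🟫❓
❓🟫🟫🟫🟦🟩❓
❓🟫🟫🟩⬜🟩❓
❓⬛🟩🔴🟫🟩❓
❓🟩🟫🟦🟫🟩❓
❓⬜🟩⬛🟫🟫❓
❓❓❓❓❓❓❓

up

❓❓❓❓❓❓❓
❓🟦⬜⬜⬜🟫❓
❓🟫🟫🟫🟦🟩❓
❓🟫🟫🔴⬜🟩❓
❓⬛🟩🟫🟫🟩❓
❓🟩🟫🟦🟫🟩❓
❓⬜🟩⬛🟫🟫❓

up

⬛⬛⬛⬛⬛⬛⬛
❓🟫🟫⬜🟫🟩❓
❓🟦⬜⬜⬜🟫❓
❓🟫🟫🔴🟦🟩❓
❓🟫🟫🟩⬜🟩❓
❓⬛🟩🟫🟫🟩❓
❓🟩🟫🟦🟫🟩❓

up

⬛⬛⬛⬛⬛⬛⬛
⬛⬛⬛⬛⬛⬛⬛
❓🟫🟫⬜🟫🟩❓
❓🟦⬜🔴⬜🟫❓
❓🟫🟫🟫🟦🟩❓
❓🟫🟫🟩⬜🟩❓
❓⬛🟩🟫🟫🟩❓

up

⬛⬛⬛⬛⬛⬛⬛
⬛⬛⬛⬛⬛⬛⬛
⬛⬛⬛⬛⬛⬛⬛
❓🟫🟫🔴🟫🟩❓
❓🟦⬜⬜⬜🟫❓
❓🟫🟫🟫🟦🟩❓
❓🟫🟫🟩⬜🟩❓

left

⬛⬛⬛⬛⬛⬛⬛
⬛⬛⬛⬛⬛⬛⬛
⬛⬛⬛⬛⬛⬛⬛
❓🟩🟫🔴⬜🟫🟩
❓⬜🟦⬜⬜⬜🟫
❓⬜🟫🟫🟫🟦🟩
❓❓🟫🟫🟩⬜🟩

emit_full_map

🟩🟫🔴⬜🟫🟩
⬜🟦⬜⬜⬜🟫
⬜🟫🟫🟫🟦🟩
❓🟫🟫🟩⬜🟩
❓⬛🟩🟫🟫🟩
❓🟩🟫🟦🟫🟩
❓⬜🟩⬛🟫🟫

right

⬛⬛⬛⬛⬛⬛⬛
⬛⬛⬛⬛⬛⬛⬛
⬛⬛⬛⬛⬛⬛⬛
🟩🟫🟫🔴🟫🟩❓
⬜🟦⬜⬜⬜🟫❓
⬜🟫🟫🟫🟦🟩❓
❓🟫🟫🟩⬜🟩❓

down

⬛⬛⬛⬛⬛⬛⬛
⬛⬛⬛⬛⬛⬛⬛
🟩🟫🟫⬜🟫🟩❓
⬜🟦⬜🔴⬜🟫❓
⬜🟫🟫🟫🟦🟩❓
❓🟫🟫🟩⬜🟩❓
❓⬛🟩🟫🟫🟩❓

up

⬛⬛⬛⬛⬛⬛⬛
⬛⬛⬛⬛⬛⬛⬛
⬛⬛⬛⬛⬛⬛⬛
🟩🟫🟫🔴🟫🟩❓
⬜🟦⬜⬜⬜🟫❓
⬜🟫🟫🟫🟦🟩❓
❓🟫🟫🟩⬜🟩❓

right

⬛⬛⬛⬛⬛⬛⬛
⬛⬛⬛⬛⬛⬛⬛
⬛⬛⬛⬛⬛⬛⬛
🟫🟫⬜🔴🟩🟩❓
🟦⬜⬜⬜🟫🟩❓
🟫🟫🟫🟦🟩⬜❓
🟫🟫🟩⬜🟩❓❓

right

⬛⬛⬛⬛⬛⬛⬛
⬛⬛⬛⬛⬛⬛⬛
⬛⬛⬛⬛⬛⬛⬛
🟫⬜🟫🔴🟩🟦❓
⬜⬜⬜🟫🟩🟫❓
🟫🟫🟦🟩⬜🟫❓
🟫🟩⬜🟩❓❓❓

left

⬛⬛⬛⬛⬛⬛⬛
⬛⬛⬛⬛⬛⬛⬛
⬛⬛⬛⬛⬛⬛⬛
🟫🟫⬜🔴🟩🟩🟦
🟦⬜⬜⬜🟫🟩🟫
🟫🟫🟫🟦🟩⬜🟫
🟫🟫🟩⬜🟩❓❓

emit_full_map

🟩🟫🟫⬜🔴🟩🟩🟦
⬜🟦⬜⬜⬜🟫🟩🟫
⬜🟫🟫🟫🟦🟩⬜🟫
❓🟫🟫🟩⬜🟩❓❓
❓⬛🟩🟫🟫🟩❓❓
❓🟩🟫🟦🟫🟩❓❓
❓⬜🟩⬛🟫🟫❓❓

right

⬛⬛⬛⬛⬛⬛⬛
⬛⬛⬛⬛⬛⬛⬛
⬛⬛⬛⬛⬛⬛⬛
🟫⬜🟫🔴🟩🟦❓
⬜⬜⬜🟫🟩🟫❓
🟫🟫🟦🟩⬜🟫❓
🟫🟩⬜🟩❓❓❓

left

⬛⬛⬛⬛⬛⬛⬛
⬛⬛⬛⬛⬛⬛⬛
⬛⬛⬛⬛⬛⬛⬛
🟫🟫⬜🔴🟩🟩🟦
🟦⬜⬜⬜🟫🟩🟫
🟫🟫🟫🟦🟩⬜🟫
🟫🟫🟩⬜🟩❓❓

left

⬛⬛⬛⬛⬛⬛⬛
⬛⬛⬛⬛⬛⬛⬛
⬛⬛⬛⬛⬛⬛⬛
🟩🟫🟫🔴🟫🟩🟩
⬜🟦⬜⬜⬜🟫🟩
⬜🟫🟫🟫🟦🟩⬜
❓🟫🟫🟩⬜🟩❓

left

⬛⬛⬛⬛⬛⬛⬛
⬛⬛⬛⬛⬛⬛⬛
⬛⬛⬛⬛⬛⬛⬛
❓🟩🟫🔴⬜🟫🟩
❓⬜🟦⬜⬜⬜🟫
❓⬜🟫🟫🟫🟦🟩
❓❓🟫🟫🟩⬜🟩

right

⬛⬛⬛⬛⬛⬛⬛
⬛⬛⬛⬛⬛⬛⬛
⬛⬛⬛⬛⬛⬛⬛
🟩🟫🟫🔴🟫🟩🟩
⬜🟦⬜⬜⬜🟫🟩
⬜🟫🟫🟫🟦🟩⬜
❓🟫🟫🟩⬜🟩❓

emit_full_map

🟩🟫🟫🔴🟫🟩🟩🟦
⬜🟦⬜⬜⬜🟫🟩🟫
⬜🟫🟫🟫🟦🟩⬜🟫
❓🟫🟫🟩⬜🟩❓❓
❓⬛🟩🟫🟫🟩❓❓
❓🟩🟫🟦🟫🟩❓❓
❓⬜🟩⬛🟫🟫❓❓


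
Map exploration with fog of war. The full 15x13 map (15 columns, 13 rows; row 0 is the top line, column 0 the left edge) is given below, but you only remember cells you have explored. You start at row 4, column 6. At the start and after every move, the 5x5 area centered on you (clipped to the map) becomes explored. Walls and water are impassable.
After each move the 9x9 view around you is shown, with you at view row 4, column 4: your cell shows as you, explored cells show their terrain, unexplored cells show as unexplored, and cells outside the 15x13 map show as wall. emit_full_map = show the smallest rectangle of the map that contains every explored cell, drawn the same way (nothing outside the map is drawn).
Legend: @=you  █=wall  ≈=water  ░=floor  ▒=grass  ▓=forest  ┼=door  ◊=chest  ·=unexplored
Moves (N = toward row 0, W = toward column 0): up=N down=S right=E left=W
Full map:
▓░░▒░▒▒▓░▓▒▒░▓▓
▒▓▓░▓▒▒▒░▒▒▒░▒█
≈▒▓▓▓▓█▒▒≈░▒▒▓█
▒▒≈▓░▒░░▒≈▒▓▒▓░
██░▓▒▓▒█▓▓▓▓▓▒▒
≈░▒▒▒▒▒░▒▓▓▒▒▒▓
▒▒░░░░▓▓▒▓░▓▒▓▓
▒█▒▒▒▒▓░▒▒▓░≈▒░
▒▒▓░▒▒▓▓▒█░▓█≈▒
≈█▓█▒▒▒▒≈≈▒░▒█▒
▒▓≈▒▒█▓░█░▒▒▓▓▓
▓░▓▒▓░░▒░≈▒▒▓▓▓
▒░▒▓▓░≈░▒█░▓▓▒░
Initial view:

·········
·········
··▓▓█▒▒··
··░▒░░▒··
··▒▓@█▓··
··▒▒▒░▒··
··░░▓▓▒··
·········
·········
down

·········
··▓▓█▒▒··
··░▒░░▒··
··▒▓▒█▓··
··▒▒@░▒··
··░░▓▓▒··
··▒▒▓░▒··
·········
·········

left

·········
···▓▓█▒▒·
··▓░▒░░▒·
··▓▒▓▒█▓·
··▒▒@▒░▒·
··░░░▓▓▒·
··▒▒▒▓░▒·
·········
·········

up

·········
·········
··▓▓▓█▒▒·
··▓░▒░░▒·
··▓▒@▒█▓·
··▒▒▒▒░▒·
··░░░▓▓▒·
··▒▒▒▓░▒·
·········

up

█████████
·········
··░▓▒▒▒··
··▓▓▓█▒▒·
··▓░@░░▒·
··▓▒▓▒█▓·
··▒▒▒▒░▒·
··░░░▓▓▒·
··▒▒▒▓░▒·

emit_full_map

░▓▒▒▒·
▓▓▓█▒▒
▓░@░░▒
▓▒▓▒█▓
▒▒▒▒░▒
░░░▓▓▒
▒▒▒▓░▒

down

·········
··░▓▒▒▒··
··▓▓▓█▒▒·
··▓░▒░░▒·
··▓▒@▒█▓·
··▒▒▒▒░▒·
··░░░▓▓▒·
··▒▒▒▓░▒·
·········

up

█████████
·········
··░▓▒▒▒··
··▓▓▓█▒▒·
··▓░@░░▒·
··▓▒▓▒█▓·
··▒▒▒▒░▒·
··░░░▓▓▒·
··▒▒▒▓░▒·

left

█████████
·········
··▓░▓▒▒▒·
··▓▓▓▓█▒▒
··≈▓@▒░░▒
··░▓▒▓▒█▓
··▒▒▒▒▒░▒
···░░░▓▓▒
···▒▒▒▓░▒

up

█████████
█████████
··░▒░▒▒··
··▓░▓▒▒▒·
··▓▓@▓█▒▒
··≈▓░▒░░▒
··░▓▒▓▒█▓
··▒▒▒▒▒░▒
···░░░▓▓▒

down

█████████
··░▒░▒▒··
··▓░▓▒▒▒·
··▓▓▓▓█▒▒
··≈▓@▒░░▒
··░▓▒▓▒█▓
··▒▒▒▒▒░▒
···░░░▓▓▒
···▒▒▒▓░▒

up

█████████
█████████
··░▒░▒▒··
··▓░▓▒▒▒·
··▓▓@▓█▒▒
··≈▓░▒░░▒
··░▓▒▓▒█▓
··▒▒▒▒▒░▒
···░░░▓▓▒

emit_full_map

░▒░▒▒··
▓░▓▒▒▒·
▓▓@▓█▒▒
≈▓░▒░░▒
░▓▒▓▒█▓
▒▒▒▒▒░▒
·░░░▓▓▒
·▒▒▒▓░▒

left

█████████
█████████
█·░░▒░▒▒·
█·▓▓░▓▒▒▒
█·▒▓@▓▓█▒
█·▒≈▓░▒░░
█·█░▓▒▓▒█
█··▒▒▒▒▒░
█···░░░▓▓

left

█████████
█████████
██▓░░▒░▒▒
██▒▓▓░▓▒▒
██≈▒@▓▓▓█
██▒▒≈▓░▒░
████░▓▒▓▒
██··▒▒▒▒▒
██···░░░▓

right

█████████
█████████
█▓░░▒░▒▒·
█▒▓▓░▓▒▒▒
█≈▒▓@▓▓█▒
█▒▒≈▓░▒░░
███░▓▒▓▒█
█··▒▒▒▒▒░
█···░░░▓▓

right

█████████
█████████
▓░░▒░▒▒··
▒▓▓░▓▒▒▒·
≈▒▓▓@▓█▒▒
▒▒≈▓░▒░░▒
██░▓▒▓▒█▓
··▒▒▒▒▒░▒
···░░░▓▓▒

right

█████████
█████████
░░▒░▒▒▓··
▓▓░▓▒▒▒··
▒▓▓▓@█▒▒·
▒≈▓░▒░░▒·
█░▓▒▓▒█▓·
·▒▒▒▒▒░▒·
··░░░▓▓▒·

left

█████████
█████████
▓░░▒░▒▒▓·
▒▓▓░▓▒▒▒·
≈▒▓▓@▓█▒▒
▒▒≈▓░▒░░▒
██░▓▒▓▒█▓
··▒▒▒▒▒░▒
···░░░▓▓▒

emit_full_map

▓░░▒░▒▒▓·
▒▓▓░▓▒▒▒·
≈▒▓▓@▓█▒▒
▒▒≈▓░▒░░▒
██░▓▒▓▒█▓
··▒▒▒▒▒░▒
···░░░▓▓▒
···▒▒▒▓░▒


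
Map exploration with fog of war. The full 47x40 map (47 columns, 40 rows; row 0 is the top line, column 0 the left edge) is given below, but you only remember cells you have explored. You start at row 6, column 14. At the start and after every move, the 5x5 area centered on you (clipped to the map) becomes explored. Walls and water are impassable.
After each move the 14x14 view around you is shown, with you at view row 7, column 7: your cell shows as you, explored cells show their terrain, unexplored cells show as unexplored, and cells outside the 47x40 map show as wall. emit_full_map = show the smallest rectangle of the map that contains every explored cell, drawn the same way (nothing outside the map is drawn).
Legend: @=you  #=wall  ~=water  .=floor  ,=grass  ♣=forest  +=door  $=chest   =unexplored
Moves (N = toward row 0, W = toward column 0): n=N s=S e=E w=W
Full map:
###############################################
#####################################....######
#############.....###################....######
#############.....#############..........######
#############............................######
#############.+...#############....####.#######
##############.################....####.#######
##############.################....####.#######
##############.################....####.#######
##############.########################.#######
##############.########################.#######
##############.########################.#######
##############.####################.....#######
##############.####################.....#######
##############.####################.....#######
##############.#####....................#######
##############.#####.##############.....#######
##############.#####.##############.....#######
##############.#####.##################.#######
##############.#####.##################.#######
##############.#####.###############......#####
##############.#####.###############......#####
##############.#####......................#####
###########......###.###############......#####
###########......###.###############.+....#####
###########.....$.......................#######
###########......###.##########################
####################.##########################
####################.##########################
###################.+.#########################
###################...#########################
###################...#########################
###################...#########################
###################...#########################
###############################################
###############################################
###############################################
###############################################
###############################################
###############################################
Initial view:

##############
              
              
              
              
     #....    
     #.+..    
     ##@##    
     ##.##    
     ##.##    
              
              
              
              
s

              
              
              
              
     #....    
     #.+..    
     ##.##    
     ##@##    
     ##.##    
     ##.##    
              
              
              
              

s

              
              
              
     #....    
     #.+..    
     ##.##    
     ##.##    
     ##@##    
     ##.##    
     ##.##    
              
              
              
              

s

              
              
     #....    
     #.+..    
     ##.##    
     ##.##    
     ##.##    
     ##@##    
     ##.##    
     ##.##    
              
              
              
              

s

              
     #....    
     #.+..    
     ##.##    
     ##.##    
     ##.##    
     ##.##    
     ##@##    
     ##.##    
     ##.##    
              
              
              
              

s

     #....    
     #.+..    
     ##.##    
     ##.##    
     ##.##    
     ##.##    
     ##.##    
     ##@##    
     ##.##    
     ##.##    
              
              
              
              

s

     #.+..    
     ##.##    
     ##.##    
     ##.##    
     ##.##    
     ##.##    
     ##.##    
     ##@##    
     ##.##    
     ##.##    
              
              
              
              

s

     ##.##    
     ##.##    
     ##.##    
     ##.##    
     ##.##    
     ##.##    
     ##.##    
     ##@##    
     ##.##    
     ##.##    
              
              
              
              

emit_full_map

#....
#.+..
##.##
##.##
##.##
##.##
##.##
##.##
##.##
##@##
##.##
##.##

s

     ##.##    
     ##.##    
     ##.##    
     ##.##    
     ##.##    
     ##.##    
     ##.##    
     ##@##    
     ##.##    
     ##.##    
              
              
              
              


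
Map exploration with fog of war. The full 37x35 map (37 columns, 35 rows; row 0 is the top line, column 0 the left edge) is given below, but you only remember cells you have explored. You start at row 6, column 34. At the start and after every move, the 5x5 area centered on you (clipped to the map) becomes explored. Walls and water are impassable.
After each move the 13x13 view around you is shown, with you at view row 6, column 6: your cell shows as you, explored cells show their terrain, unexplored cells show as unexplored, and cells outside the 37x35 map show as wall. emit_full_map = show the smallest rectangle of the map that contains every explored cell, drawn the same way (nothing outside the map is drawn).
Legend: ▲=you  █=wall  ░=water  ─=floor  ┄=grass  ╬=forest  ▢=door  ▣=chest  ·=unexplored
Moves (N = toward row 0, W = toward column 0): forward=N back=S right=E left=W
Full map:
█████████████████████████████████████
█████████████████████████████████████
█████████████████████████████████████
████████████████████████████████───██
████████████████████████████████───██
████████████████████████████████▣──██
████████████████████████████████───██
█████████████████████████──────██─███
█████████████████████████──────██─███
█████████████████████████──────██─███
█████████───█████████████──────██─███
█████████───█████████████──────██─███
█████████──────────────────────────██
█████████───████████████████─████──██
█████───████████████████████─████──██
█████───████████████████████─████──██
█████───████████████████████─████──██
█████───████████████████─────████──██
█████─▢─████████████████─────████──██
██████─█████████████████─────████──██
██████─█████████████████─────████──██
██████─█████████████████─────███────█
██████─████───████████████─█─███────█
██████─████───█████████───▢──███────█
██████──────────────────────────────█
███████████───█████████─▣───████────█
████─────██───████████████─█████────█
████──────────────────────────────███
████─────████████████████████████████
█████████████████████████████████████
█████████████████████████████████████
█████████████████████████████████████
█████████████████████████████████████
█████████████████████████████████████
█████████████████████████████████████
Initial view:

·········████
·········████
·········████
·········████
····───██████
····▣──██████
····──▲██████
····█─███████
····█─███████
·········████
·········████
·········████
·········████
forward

█████████████
·········████
·········████
·········████
····───██████
····───██████
····▣─▲██████
····───██████
····█─███████
····█─███████
·········████
·········████
·········████

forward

█████████████
█████████████
·········████
·········████
····█████████
····───██████
····──▲██████
····▣──██████
····───██████
····█─███████
····█─███████
·········████
·········████

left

█████████████
█████████████
··········███
··········███
····█████████
····█───█████
····█─▲─█████
····█▣──█████
····█───█████
·····█─██████
·····█─██████
··········███
··········███

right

█████████████
█████████████
·········████
·········████
···██████████
···█───██████
···█──▲██████
···█▣──██████
···█───██████
····█─███████
····█─███████
·········████
·········████

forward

█████████████
█████████████
█████████████
·········████
····█████████
···██████████
···█──▲██████
···█───██████
···█▣──██████
···█───██████
····█─███████
····█─███████
·········████

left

█████████████
█████████████
█████████████
··········███
····█████████
····█████████
····█─▲─█████
····█───█████
····█▣──█████
····█───█████
·····█─██████
·····█─██████
··········███

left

█████████████
█████████████
█████████████
···········██
····█████████
····█████████
····██▲──████
····██───████
····██▣──████
·····█───████
······█─█████
······█─█████
···········██

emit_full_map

███████
███████
██▲──██
██───██
██▣──██
·█───██
··█─███
··█─███

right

█████████████
█████████████
█████████████
··········███
···██████████
···██████████
···██─▲─█████
···██───█████
···██▣──█████
····█───█████
·····█─██████
·····█─██████
··········███

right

█████████████
█████████████
█████████████
·········████
··███████████
··███████████
··██──▲██████
··██───██████
··██▣──██████
···█───██████
····█─███████
····█─███████
·········████

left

█████████████
█████████████
█████████████
··········███
···██████████
···██████████
···██─▲─█████
···██───█████
···██▣──█████
····█───█████
·····█─██████
·····█─██████
··········███

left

█████████████
█████████████
█████████████
···········██
····█████████
····█████████
····██▲──████
····██───████
····██▣──████
·····█───████
······█─█████
······█─█████
···········██

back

█████████████
█████████████
···········██
····█████████
····█████████
····██───████
····██▲──████
····██▣──████
····██───████
······█─█████
······█─█████
···········██
···········██

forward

█████████████
█████████████
█████████████
···········██
····█████████
····█████████
····██▲──████
····██───████
····██▣──████
····██───████
······█─█████
······█─█████
···········██

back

█████████████
█████████████
···········██
····█████████
····█████████
····██───████
····██▲──████
····██▣──████
····██───████
······█─█████
······█─█████
···········██
···········██

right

█████████████
█████████████
··········███
···██████████
···██████████
···██───█████
···██─▲─█████
···██▣──█████
···██───█████
·····█─██████
·····█─██████
··········███
··········███

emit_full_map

███████
███████
██───██
██─▲─██
██▣──██
██───██
··█─███
··█─███

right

█████████████
█████████████
·········████
··███████████
··███████████
··██───██████
··██──▲██████
··██▣──██████
··██───██████
····█─███████
····█─███████
·········████
·········████

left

█████████████
█████████████
··········███
···██████████
···██████████
···██───█████
···██─▲─█████
···██▣──█████
···██───█████
·····█─██████
·····█─██████
··········███
··········███

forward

█████████████
█████████████
█████████████
··········███
···██████████
···██████████
···██─▲─█████
···██───█████
···██▣──█████
···██───█████
·····█─██████
·····█─██████
··········███

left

█████████████
█████████████
█████████████
···········██
····█████████
····█████████
····██▲──████
····██───████
····██▣──████
····██───████
······█─█████
······█─█████
···········██

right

█████████████
█████████████
█████████████
··········███
···██████████
···██████████
···██─▲─█████
···██───█████
···██▣──█████
···██───█████
·····█─██████
·····█─██████
··········███

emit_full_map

███████
███████
██─▲─██
██───██
██▣──██
██───██
··█─███
··█─███


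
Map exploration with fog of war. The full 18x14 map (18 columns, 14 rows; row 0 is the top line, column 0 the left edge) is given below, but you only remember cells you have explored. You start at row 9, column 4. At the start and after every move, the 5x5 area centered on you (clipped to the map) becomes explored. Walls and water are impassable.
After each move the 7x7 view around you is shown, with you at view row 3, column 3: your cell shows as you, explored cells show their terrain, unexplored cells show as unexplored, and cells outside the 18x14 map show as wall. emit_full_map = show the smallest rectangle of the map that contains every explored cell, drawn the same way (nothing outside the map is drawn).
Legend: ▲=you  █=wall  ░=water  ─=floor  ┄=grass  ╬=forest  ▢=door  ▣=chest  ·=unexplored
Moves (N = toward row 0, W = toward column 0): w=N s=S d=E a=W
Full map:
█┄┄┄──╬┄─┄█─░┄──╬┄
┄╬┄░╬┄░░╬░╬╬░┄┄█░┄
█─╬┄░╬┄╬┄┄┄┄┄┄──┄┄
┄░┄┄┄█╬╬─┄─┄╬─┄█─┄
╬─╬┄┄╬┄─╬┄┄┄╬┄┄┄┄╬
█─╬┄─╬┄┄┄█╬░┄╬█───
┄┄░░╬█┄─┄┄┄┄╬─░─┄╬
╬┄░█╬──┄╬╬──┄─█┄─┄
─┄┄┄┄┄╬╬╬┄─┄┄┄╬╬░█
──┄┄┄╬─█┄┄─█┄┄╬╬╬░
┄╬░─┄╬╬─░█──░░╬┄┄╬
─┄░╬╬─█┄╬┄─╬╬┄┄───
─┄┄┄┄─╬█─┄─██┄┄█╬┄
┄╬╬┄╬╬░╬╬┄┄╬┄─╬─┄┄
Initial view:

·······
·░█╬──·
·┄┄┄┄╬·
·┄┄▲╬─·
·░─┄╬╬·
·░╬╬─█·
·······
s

·░█╬──·
·┄┄┄┄╬·
·┄┄┄╬─·
·░─▲╬╬·
·░╬╬─█·
·┄┄┄─╬·
·······

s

·┄┄┄┄╬·
·┄┄┄╬─·
·░─┄╬╬·
·░╬▲─█·
·┄┄┄─╬·
·╬┄╬╬░·
███████

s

·┄┄┄╬─·
·░─┄╬╬·
·░╬╬─█·
·┄┄▲─╬·
·╬┄╬╬░·
███████
███████

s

·░─┄╬╬·
·░╬╬─█·
·┄┄┄─╬·
·╬┄▲╬░·
███████
███████
███████

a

··░─┄╬╬
·┄░╬╬─█
·┄┄┄┄─╬
·╬╬▲╬╬░
███████
███████
███████

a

█··░─┄╬
█─┄░╬╬─
█─┄┄┄┄─
█┄╬▲┄╬╬
███████
███████
███████

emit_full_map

··░█╬──
··┄┄┄┄╬
··┄┄┄╬─
··░─┄╬╬
─┄░╬╬─█
─┄┄┄┄─╬
┄╬▲┄╬╬░

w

█··┄┄┄╬
█┄╬░─┄╬
█─┄░╬╬─
█─┄▲┄┄─
█┄╬╬┄╬╬
███████
███████

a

██··┄┄┄
██┄╬░─┄
██─┄░╬╬
██─▲┄┄┄
██┄╬╬┄╬
███████
███████

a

███··┄┄
███┄╬░─
███─┄░╬
███▲┄┄┄
███┄╬╬┄
███████
███████

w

███··┄┄
███──┄┄
███┄╬░─
███▲┄░╬
███─┄┄┄
███┄╬╬┄
███████

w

███··░█
███─┄┄┄
███──┄┄
███▲╬░─
███─┄░╬
███─┄┄┄
███┄╬╬┄

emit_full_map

··░█╬──
─┄┄┄┄┄╬
──┄┄┄╬─
▲╬░─┄╬╬
─┄░╬╬─█
─┄┄┄┄─╬
┄╬╬┄╬╬░

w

███····
███╬┄░█
███─┄┄┄
███▲─┄┄
███┄╬░─
███─┄░╬
███─┄┄┄

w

███····
███┄┄░·
███╬┄░█
███▲┄┄┄
███──┄┄
███┄╬░─
███─┄░╬

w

███····
████─╬·
███┄┄░·
███▲┄░█
███─┄┄┄
███──┄┄
███┄╬░─

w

███····
███╬─╬·
████─╬·
███▲┄░·
███╬┄░█
███─┄┄┄
███──┄┄

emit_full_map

╬─╬····
█─╬····
▲┄░····
╬┄░█╬──
─┄┄┄┄┄╬
──┄┄┄╬─
┄╬░─┄╬╬
─┄░╬╬─█
─┄┄┄┄─╬
┄╬╬┄╬╬░

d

██·····
██╬─╬┄·
███─╬┄·
██┄▲░░·
██╬┄░█╬
██─┄┄┄┄
██──┄┄┄

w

██·····
██┄░┄┄·
██╬─╬┄·
███▲╬┄·
██┄┄░░·
██╬┄░█╬
██─┄┄┄┄

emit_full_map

┄░┄┄···
╬─╬┄···
█▲╬┄···
┄┄░░···
╬┄░█╬──
─┄┄┄┄┄╬
──┄┄┄╬─
┄╬░─┄╬╬
─┄░╬╬─█
─┄┄┄┄─╬
┄╬╬┄╬╬░
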